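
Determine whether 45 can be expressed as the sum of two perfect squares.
3² + 6² (a=3, b=6)

Factorization: 45 = 3^2 × 5
By Fermat: n is sum of two squares iff every prime p ≡ 3 (mod 4) appears to even power.
All primes ≡ 3 (mod 4) appear to even power.
Search a = 0, 1, 2, … for 45 - a² a perfect square: first hit at a = 3: 45 - 9 = 36 = 6².
45 = 3² + 6² = 9 + 36 ✓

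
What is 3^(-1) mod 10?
7

gcd(3, 10) = 1, so the inverse exists.
Extended Euclidean algorithm on (10, 3):
10 = 3 × 3 + 1  ⟹  1 = (1)·10 + (-3)·3
So (-3)·3 ≡ 1 (mod 10), i.e. 3^(-1) ≡ -3 ≡ 7 (mod 10).
Check: 3 × 7 = 21 ≡ 1 (mod 10)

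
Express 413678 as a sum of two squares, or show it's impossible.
Not possible

Factorization: 413678 = 2 × 17 × 23^3
By Fermat: n is sum of two squares iff every prime p ≡ 3 (mod 4) appears to even power.
Prime(s) ≡ 3 (mod 4) with odd exponent: [(23, 3)]
Therefore 413678 cannot be expressed as a² + b².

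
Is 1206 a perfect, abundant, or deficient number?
abundant

Proper divisors of 1206: sum = 1 + 2 + 3 + 6 + 9 + 18 + 67 + 134 + 201 + 402 + 603 = 1446
Since 1446 > 1206, 1206 is abundant.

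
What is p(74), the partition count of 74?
7089500

p(n) counts ways to write n as a sum of positive integers (order ignored).
Euler's pentagonal recurrence: p(k) = p(k-1) + p(k-2) - p(k-5) - p(k-7) + p(k-12) + p(k-15) - ... (offsets j(3j∓1)/2, signs ++--, p(0)=1, p(<0)=0).
DP table for k = 0..73: p(0)=1, p(1)=1, p(2)=2, p(3)=3, p(4)=5, p(5)=7, p(6)=11, p(7)=15, p(8)=22, p(9)=30, p(10)=42, p(11)=56, p(12)=77, p(13)=101, p(14)=135, p(15)=176, p(16)=231, p(17)=297, p(18)=385, p(19)=490, p(20)=627, p(21)=792, p(22)=1002, p(23)=1255, p(24)=1575, p(25)=1958, p(26)=2436, p(27)=3010, p(28)=3718, p(29)=4565, p(30)=5604, p(31)=6842, p(32)=8349, p(33)=10143, p(34)=12310, p(35)=14883, p(36)=17977, p(37)=21637, p(38)=26015, p(39)=31185, p(40)=37338, p(41)=44583, p(42)=53174, p(43)=63261, p(44)=75175, p(45)=89134, p(46)=105558, p(47)=124754, p(48)=147273, p(49)=173525, p(50)=204226, p(51)=239943, p(52)=281589, p(53)=329931, p(54)=386155, p(55)=451276, p(56)=526823, p(57)=614154, p(58)=715220, p(59)=831820, p(60)=966467, p(61)=1121505, p(62)=1300156, p(63)=1505499, p(64)=1741630, p(65)=2012558, p(66)=2323520, p(67)=2679689, p(68)=3087735, p(69)=3554345, p(70)=4087968, p(71)=4697205, p(72)=5392783, p(73)=6185689.
Final step: p(74) = p(73) + p(72) - p(69) - p(67) + p(62) + p(59) - p(52) - p(48) + p(39) + p(34) - p(23) - p(17) + p(4)
= 6185689 + 5392783 - 3554345 - 2679689 + 1300156 + 831820 - 281589 - 147273 + 31185 + 12310 - 1255 - 297 + 5
= 7089500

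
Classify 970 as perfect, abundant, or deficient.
deficient

Proper divisors of 970: sum = 1 + 2 + 5 + 10 + 97 + 194 + 485 = 794
Since 794 < 970, 970 is deficient.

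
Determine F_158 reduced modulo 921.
179

Matrix identity: Q^n = [[F_(n+1), F_n], [F_n, F_(n-1)]] with Q = [[1,1],[1,0]].
n = 158 = 10011110₂. Square-and-multiply, entries mod 921:
Q^1 = [[1,1],[1,0]]
Q^2 = (Q^1)² = [[2,1],[1,1]]
Q^4 = (Q^2)² = [[5,3],[3,2]]
Q^9 = (Q^4)²·Q = [[55,34],[34,21]]
Q^19 = (Q^9)²·Q = [[318,497],[497,742]]
Q^39 = (Q^19)²·Q = [[3,916],[916,8]]
Q^79 = (Q^39)²·Q = [[900,34],[34,866]]
Q^158 = (Q^79)² = [[676,179],[179,497]]
F_158 mod 921 = Q^158[0][1] = 179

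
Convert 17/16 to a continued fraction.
[1; 16]

Euclidean algorithm steps:
17 = 1 × 16 + 1
16 = 16 × 1 + 0
Continued fraction: [1; 16]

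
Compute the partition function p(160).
107438159466

p(n) counts ways to write n as a sum of positive integers (order ignored).
Euler's pentagonal recurrence: p(k) = p(k-1) + p(k-2) - p(k-5) - p(k-7) + p(k-12) + p(k-15) - ... (offsets j(3j∓1)/2, signs ++--, p(0)=1, p(<0)=0).
DP table for k = 0..159: p(0)=1, p(1)=1, p(2)=2, p(3)=3, p(4)=5, p(5)=7, p(6)=11, p(7)=15, p(8)=22, p(9)=30, p(10)=42, p(11)=56, p(12)=77, p(13)=101, p(14)=135, p(15)=176, p(16)=231, p(17)=297, p(18)=385, p(19)=490, p(20)=627, p(21)=792, p(22)=1002, p(23)=1255, p(24)=1575, p(25)=1958, p(26)=2436, p(27)=3010, p(28)=3718, p(29)=4565, p(30)=5604, p(31)=6842, p(32)=8349, p(33)=10143, p(34)=12310, p(35)=14883, p(36)=17977, p(37)=21637, p(38)=26015, p(39)=31185, p(40)=37338, p(41)=44583, p(42)=53174, p(43)=63261, p(44)=75175, p(45)=89134, p(46)=105558, p(47)=124754, p(48)=147273, p(49)=173525, p(50)=204226, p(51)=239943, p(52)=281589, p(53)=329931, p(54)=386155, p(55)=451276, p(56)=526823, p(57)=614154, p(58)=715220, p(59)=831820, p(60)=966467, p(61)=1121505, p(62)=1300156, p(63)=1505499, p(64)=1741630, p(65)=2012558, p(66)=2323520, p(67)=2679689, p(68)=3087735, p(69)=3554345, p(70)=4087968, p(71)=4697205, p(72)=5392783, p(73)=6185689, p(74)=7089500, p(75)=8118264, p(76)=9289091, p(77)=10619863, p(78)=12132164, p(79)=13848650, p(80)=15796476, p(81)=18004327, p(82)=20506255, p(83)=23338469, p(84)=26543660, p(85)=30167357, p(86)=34262962, p(87)=38887673, p(88)=44108109, p(89)=49995925, p(90)=56634173, p(91)=64112359, p(92)=72533807, p(93)=82010177, p(94)=92669720, p(95)=104651419, p(96)=118114304, p(97)=133230930, p(98)=150198136, p(99)=169229875, p(100)=190569292, p(101)=214481126, p(102)=241265379, p(103)=271248950, p(104)=304801365, p(105)=342325709, p(106)=384276336, p(107)=431149389, p(108)=483502844, p(109)=541946240, p(110)=607163746, p(111)=679903203, p(112)=761002156, p(113)=851376628, p(114)=952050665, p(115)=1064144451, p(116)=1188908248, p(117)=1327710076, p(118)=1482074143, p(119)=1653668665, p(120)=1844349560, p(121)=2056148051, p(122)=2291320912, p(123)=2552338241, p(124)=2841940500, p(125)=3163127352, p(126)=3519222692, p(127)=3913864295, p(128)=4351078600, p(129)=4835271870, p(130)=5371315400, p(131)=5964539504, p(132)=6620830889, p(133)=7346629512, p(134)=8149040695, p(135)=9035836076, p(136)=10015581680, p(137)=11097645016, p(138)=12292341831, p(139)=13610949895, p(140)=15065878135, p(141)=16670689208, p(142)=18440293320, p(143)=20390982757, p(144)=22540654445, p(145)=24908858009, p(146)=27517052599, p(147)=30388671978, p(148)=33549419497, p(149)=37027355200, p(150)=40853235313, p(151)=45060624582, p(152)=49686288421, p(153)=54770336324, p(154)=60356673280, p(155)=66493182097, p(156)=73232243759, p(157)=80630964769, p(158)=88751778802, p(159)=97662728555.
Final step: p(160) = p(159) + p(158) - p(155) - p(153) + p(148) + p(145) - p(138) - p(134) + p(125) + p(120) - p(109) - p(103) + p(90) + p(83) - p(68) - p(60) + p(43) + p(34) - p(15) - p(5)
= 97662728555 + 88751778802 - 66493182097 - 54770336324 + 33549419497 + 24908858009 - 12292341831 - 8149040695 + 3163127352 + 1844349560 - 541946240 - 271248950 + 56634173 + 23338469 - 3087735 - 966467 + 63261 + 12310 - 176 - 7
= 107438159466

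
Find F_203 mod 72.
17

Matrix identity: Q^n = [[F_(n+1), F_n], [F_n, F_(n-1)]] with Q = [[1,1],[1,0]].
n = 203 = 11001011₂. Square-and-multiply, entries mod 72:
Q^1 = [[1,1],[1,0]]
Q^3 = (Q^1)²·Q = [[3,2],[2,1]]
Q^6 = (Q^3)² = [[13,8],[8,5]]
Q^12 = (Q^6)² = [[17,0],[0,17]]
Q^25 = (Q^12)²·Q = [[1,1],[1,0]]
Q^50 = (Q^25)² = [[2,1],[1,1]]
Q^101 = (Q^50)²·Q = [[8,5],[5,3]]
Q^203 = (Q^101)²·Q = [[0,17],[17,55]]
F_203 mod 72 = Q^203[0][1] = 17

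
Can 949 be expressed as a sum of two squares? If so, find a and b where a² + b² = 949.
7² + 30² (a=7, b=30)

Factorization: 949 = 13 × 73
By Fermat: n is sum of two squares iff every prime p ≡ 3 (mod 4) appears to even power.
All primes ≡ 3 (mod 4) appear to even power.
Search a = 0, 1, 2, … for 949 - a² a perfect square: first hit at a = 7: 949 - 49 = 900 = 30².
949 = 7² + 30² = 49 + 900 ✓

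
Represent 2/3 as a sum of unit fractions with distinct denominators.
1/2 + 1/6

Greedy algorithm:
2/3: ceiling(3/2) = 2, use 1/2
1/6: ceiling(6/1) = 6, use 1/6
Result: 2/3 = 1/2 + 1/6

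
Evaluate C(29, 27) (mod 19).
7

Using Lucas' theorem:
Write n=29 and k=27 in base 19:
n in base 19: [1, 10]
k in base 19: [1, 8]
C(29,27) mod 19 = ∏ C(n_i, k_i) mod 19
Digit binomials (mod 19): C(1,1) = 1; C(10,8) = 45 ≡ 7
Product: 1 × 7 = 7 ≡ 7 (mod 19)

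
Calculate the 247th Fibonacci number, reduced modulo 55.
13

Matrix identity: Q^n = [[F_(n+1), F_n], [F_n, F_(n-1)]] with Q = [[1,1],[1,0]].
n = 247 = 11110111₂. Square-and-multiply, entries mod 55:
Q^1 = [[1,1],[1,0]]
Q^3 = (Q^1)²·Q = [[3,2],[2,1]]
Q^7 = (Q^3)²·Q = [[21,13],[13,8]]
Q^15 = (Q^7)²·Q = [[52,5],[5,47]]
Q^30 = (Q^15)² = [[34,0],[0,34]]
Q^61 = (Q^30)²·Q = [[1,1],[1,0]]
Q^123 = (Q^61)²·Q = [[3,2],[2,1]]
Q^247 = (Q^123)²·Q = [[21,13],[13,8]]
F_247 mod 55 = Q^247[0][1] = 13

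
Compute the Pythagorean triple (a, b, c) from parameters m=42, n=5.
(1739, 420, 1789)

Euclid's formula: a = m² - n², b = 2mn, c = m² + n²
m = 42, n = 5
a = 42² - 5² = 1764 - 25 = 1739
b = 2 × 42 × 5 = 420
c = 42² + 5² = 1764 + 25 = 1789
Verification: 1739² + 420² = 3024121 + 176400 = 3200521 = 1789² ✓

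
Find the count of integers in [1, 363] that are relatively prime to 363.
220

363 = 3 × 11^2
φ(n) = n × ∏(1 - 1/p) for each prime p dividing n
φ(363) = 363 × (1 - 1/3) × (1 - 1/11) = 220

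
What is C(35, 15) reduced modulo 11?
0

Using Lucas' theorem:
Write n=35 and k=15 in base 11:
n in base 11: [3, 2]
k in base 11: [1, 4]
C(35,15) mod 11 = ∏ C(n_i, k_i) mod 11
Digit binomials (mod 11): C(3,1) = 3; C(2,4) = 0 (k_i > n_i)
Product: 3 × 0 = 0 ≡ 0 (mod 11)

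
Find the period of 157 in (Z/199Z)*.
33

199 is prime, so ord(157) divides φ(199) = 198.
Divisors of 198: 1, 2, 3, 6, 9, 11, 18, 22, 33, 66, 99, 198.
Repeated squaring: 157^1 ≡ 157, 157^2 ≡ 172, 157^4 ≡ 132, 157^8 ≡ 111, 157^16 ≡ 182, 157^32 ≡ 90, 157^64 ≡ 140, 157^128 ≡ 98 (mod 199).
Test 157^d mod 199 for each divisor d in increasing order:
157^1 ≡ 157
157^2 ≡ 172
157^3 = 157^2·157^1 ≡ 139
157^6 = 157^4·157^2 ≡ 18
157^9 = 157^8·157^1 ≡ 114
157^11 = 157^8·157^2·157^1 ≡ 106
157^18 = 157^16·157^2 ≡ 61
157^22 = 157^16·157^4·157^2 ≡ 92
157^33 = 157^32·157^1 ≡ 1  ← first divisor giving 1
The order is 33.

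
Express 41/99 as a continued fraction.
[0; 2, 2, 2, 2, 3]

Euclidean algorithm steps:
41 = 0 × 99 + 41
99 = 2 × 41 + 17
41 = 2 × 17 + 7
17 = 2 × 7 + 3
7 = 2 × 3 + 1
3 = 3 × 1 + 0
Continued fraction: [0; 2, 2, 2, 2, 3]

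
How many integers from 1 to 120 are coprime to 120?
32

120 = 2^3 × 3 × 5
φ(n) = n × ∏(1 - 1/p) for each prime p dividing n
φ(120) = 120 × (1 - 1/2) × (1 - 1/3) × (1 - 1/5) = 32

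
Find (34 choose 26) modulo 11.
0

Using Lucas' theorem:
Write n=34 and k=26 in base 11:
n in base 11: [3, 1]
k in base 11: [2, 4]
C(34,26) mod 11 = ∏ C(n_i, k_i) mod 11
Digit binomials (mod 11): C(3,2) = 3; C(1,4) = 0 (k_i > n_i)
Product: 3 × 0 = 0 ≡ 0 (mod 11)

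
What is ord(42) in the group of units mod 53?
13

53 is prime, so ord(42) divides φ(53) = 52.
Divisors of 52: 1, 2, 4, 13, 26, 52.
Repeated squaring: 42^1 ≡ 42, 42^2 ≡ 15, 42^4 ≡ 13, 42^8 ≡ 10, 42^16 ≡ 47, 42^32 ≡ 36 (mod 53).
Test 42^d mod 53 for each divisor d in increasing order:
42^1 ≡ 42
42^2 ≡ 15
42^4 ≡ 13
42^13 = 42^8·42^4·42^1 ≡ 1  ← first divisor giving 1
The order is 13.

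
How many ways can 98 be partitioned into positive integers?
150198136

p(n) counts ways to write n as a sum of positive integers (order ignored).
Euler's pentagonal recurrence: p(k) = p(k-1) + p(k-2) - p(k-5) - p(k-7) + p(k-12) + p(k-15) - ... (offsets j(3j∓1)/2, signs ++--, p(0)=1, p(<0)=0).
DP table for k = 0..97: p(0)=1, p(1)=1, p(2)=2, p(3)=3, p(4)=5, p(5)=7, p(6)=11, p(7)=15, p(8)=22, p(9)=30, p(10)=42, p(11)=56, p(12)=77, p(13)=101, p(14)=135, p(15)=176, p(16)=231, p(17)=297, p(18)=385, p(19)=490, p(20)=627, p(21)=792, p(22)=1002, p(23)=1255, p(24)=1575, p(25)=1958, p(26)=2436, p(27)=3010, p(28)=3718, p(29)=4565, p(30)=5604, p(31)=6842, p(32)=8349, p(33)=10143, p(34)=12310, p(35)=14883, p(36)=17977, p(37)=21637, p(38)=26015, p(39)=31185, p(40)=37338, p(41)=44583, p(42)=53174, p(43)=63261, p(44)=75175, p(45)=89134, p(46)=105558, p(47)=124754, p(48)=147273, p(49)=173525, p(50)=204226, p(51)=239943, p(52)=281589, p(53)=329931, p(54)=386155, p(55)=451276, p(56)=526823, p(57)=614154, p(58)=715220, p(59)=831820, p(60)=966467, p(61)=1121505, p(62)=1300156, p(63)=1505499, p(64)=1741630, p(65)=2012558, p(66)=2323520, p(67)=2679689, p(68)=3087735, p(69)=3554345, p(70)=4087968, p(71)=4697205, p(72)=5392783, p(73)=6185689, p(74)=7089500, p(75)=8118264, p(76)=9289091, p(77)=10619863, p(78)=12132164, p(79)=13848650, p(80)=15796476, p(81)=18004327, p(82)=20506255, p(83)=23338469, p(84)=26543660, p(85)=30167357, p(86)=34262962, p(87)=38887673, p(88)=44108109, p(89)=49995925, p(90)=56634173, p(91)=64112359, p(92)=72533807, p(93)=82010177, p(94)=92669720, p(95)=104651419, p(96)=118114304, p(97)=133230930.
Final step: p(98) = p(97) + p(96) - p(93) - p(91) + p(86) + p(83) - p(76) - p(72) + p(63) + p(58) - p(47) - p(41) + p(28) + p(21) - p(6)
= 133230930 + 118114304 - 82010177 - 64112359 + 34262962 + 23338469 - 9289091 - 5392783 + 1505499 + 715220 - 124754 - 44583 + 3718 + 792 - 11
= 150198136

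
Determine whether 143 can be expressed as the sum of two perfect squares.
Not possible

Factorization: 143 = 11 × 13
By Fermat: n is sum of two squares iff every prime p ≡ 3 (mod 4) appears to even power.
Prime(s) ≡ 3 (mod 4) with odd exponent: [(11, 1)]
Therefore 143 cannot be expressed as a² + b².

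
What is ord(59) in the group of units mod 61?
60

61 is prime, so ord(59) divides φ(61) = 60.
Divisors of 60: 1, 2, 3, 4, 5, 6, 10, 12, 15, 20, 30, 60.
Repeated squaring: 59^1 ≡ 59, 59^2 ≡ 4, 59^4 ≡ 16, 59^8 ≡ 12, 59^16 ≡ 22, 59^32 ≡ 57 (mod 61).
Test 59^d mod 61 for each divisor d in increasing order:
59^1 ≡ 59
59^2 ≡ 4
59^3 = 59^2·59^1 ≡ 53
59^4 ≡ 16
59^5 = 59^4·59^1 ≡ 29
59^6 = 59^4·59^2 ≡ 3
59^10 = 59^8·59^2 ≡ 48
59^12 = 59^8·59^4 ≡ 9
59^15 = 59^8·59^4·59^2·59^1 ≡ 50
59^20 = 59^16·59^4 ≡ 47
59^30 = 59^16·59^8·59^4·59^2 ≡ 60
59^60 = 59^32·59^16·59^8·59^4 ≡ 1  ← first divisor giving 1
The order is 60.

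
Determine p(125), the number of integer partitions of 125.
3163127352

p(n) counts ways to write n as a sum of positive integers (order ignored).
Euler's pentagonal recurrence: p(k) = p(k-1) + p(k-2) - p(k-5) - p(k-7) + p(k-12) + p(k-15) - ... (offsets j(3j∓1)/2, signs ++--, p(0)=1, p(<0)=0).
DP table for k = 0..124: p(0)=1, p(1)=1, p(2)=2, p(3)=3, p(4)=5, p(5)=7, p(6)=11, p(7)=15, p(8)=22, p(9)=30, p(10)=42, p(11)=56, p(12)=77, p(13)=101, p(14)=135, p(15)=176, p(16)=231, p(17)=297, p(18)=385, p(19)=490, p(20)=627, p(21)=792, p(22)=1002, p(23)=1255, p(24)=1575, p(25)=1958, p(26)=2436, p(27)=3010, p(28)=3718, p(29)=4565, p(30)=5604, p(31)=6842, p(32)=8349, p(33)=10143, p(34)=12310, p(35)=14883, p(36)=17977, p(37)=21637, p(38)=26015, p(39)=31185, p(40)=37338, p(41)=44583, p(42)=53174, p(43)=63261, p(44)=75175, p(45)=89134, p(46)=105558, p(47)=124754, p(48)=147273, p(49)=173525, p(50)=204226, p(51)=239943, p(52)=281589, p(53)=329931, p(54)=386155, p(55)=451276, p(56)=526823, p(57)=614154, p(58)=715220, p(59)=831820, p(60)=966467, p(61)=1121505, p(62)=1300156, p(63)=1505499, p(64)=1741630, p(65)=2012558, p(66)=2323520, p(67)=2679689, p(68)=3087735, p(69)=3554345, p(70)=4087968, p(71)=4697205, p(72)=5392783, p(73)=6185689, p(74)=7089500, p(75)=8118264, p(76)=9289091, p(77)=10619863, p(78)=12132164, p(79)=13848650, p(80)=15796476, p(81)=18004327, p(82)=20506255, p(83)=23338469, p(84)=26543660, p(85)=30167357, p(86)=34262962, p(87)=38887673, p(88)=44108109, p(89)=49995925, p(90)=56634173, p(91)=64112359, p(92)=72533807, p(93)=82010177, p(94)=92669720, p(95)=104651419, p(96)=118114304, p(97)=133230930, p(98)=150198136, p(99)=169229875, p(100)=190569292, p(101)=214481126, p(102)=241265379, p(103)=271248950, p(104)=304801365, p(105)=342325709, p(106)=384276336, p(107)=431149389, p(108)=483502844, p(109)=541946240, p(110)=607163746, p(111)=679903203, p(112)=761002156, p(113)=851376628, p(114)=952050665, p(115)=1064144451, p(116)=1188908248, p(117)=1327710076, p(118)=1482074143, p(119)=1653668665, p(120)=1844349560, p(121)=2056148051, p(122)=2291320912, p(123)=2552338241, p(124)=2841940500.
Final step: p(125) = p(124) + p(123) - p(120) - p(118) + p(113) + p(110) - p(103) - p(99) + p(90) + p(85) - p(74) - p(68) + p(55) + p(48) - p(33) - p(25) + p(8)
= 2841940500 + 2552338241 - 1844349560 - 1482074143 + 851376628 + 607163746 - 271248950 - 169229875 + 56634173 + 30167357 - 7089500 - 3087735 + 451276 + 147273 - 10143 - 1958 + 22
= 3163127352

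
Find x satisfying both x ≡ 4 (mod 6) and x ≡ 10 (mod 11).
10

Using Chinese Remainder Theorem:
M = 6 × 11 = 66
M1 = 11, M2 = 6
y1 = 11^(-1) mod 6 = 5
y2 = 6^(-1) mod 11 = 2
x = (4×11×5 + 10×6×2) mod 66 = 10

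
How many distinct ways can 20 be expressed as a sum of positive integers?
627

p(n) counts ways to write n as a sum of positive integers (order ignored).
Euler's pentagonal recurrence: p(k) = p(k-1) + p(k-2) - p(k-5) - p(k-7) + p(k-12) + p(k-15) - ... (offsets j(3j∓1)/2, signs ++--, p(0)=1, p(<0)=0).
DP table for k = 0..19: p(0)=1, p(1)=1, p(2)=2, p(3)=3, p(4)=5, p(5)=7, p(6)=11, p(7)=15, p(8)=22, p(9)=30, p(10)=42, p(11)=56, p(12)=77, p(13)=101, p(14)=135, p(15)=176, p(16)=231, p(17)=297, p(18)=385, p(19)=490.
Final step: p(20) = p(19) + p(18) - p(15) - p(13) + p(8) + p(5)
= 490 + 385 - 176 - 101 + 22 + 7
= 627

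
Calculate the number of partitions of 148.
33549419497

p(n) counts ways to write n as a sum of positive integers (order ignored).
Euler's pentagonal recurrence: p(k) = p(k-1) + p(k-2) - p(k-5) - p(k-7) + p(k-12) + p(k-15) - ... (offsets j(3j∓1)/2, signs ++--, p(0)=1, p(<0)=0).
DP table for k = 0..147: p(0)=1, p(1)=1, p(2)=2, p(3)=3, p(4)=5, p(5)=7, p(6)=11, p(7)=15, p(8)=22, p(9)=30, p(10)=42, p(11)=56, p(12)=77, p(13)=101, p(14)=135, p(15)=176, p(16)=231, p(17)=297, p(18)=385, p(19)=490, p(20)=627, p(21)=792, p(22)=1002, p(23)=1255, p(24)=1575, p(25)=1958, p(26)=2436, p(27)=3010, p(28)=3718, p(29)=4565, p(30)=5604, p(31)=6842, p(32)=8349, p(33)=10143, p(34)=12310, p(35)=14883, p(36)=17977, p(37)=21637, p(38)=26015, p(39)=31185, p(40)=37338, p(41)=44583, p(42)=53174, p(43)=63261, p(44)=75175, p(45)=89134, p(46)=105558, p(47)=124754, p(48)=147273, p(49)=173525, p(50)=204226, p(51)=239943, p(52)=281589, p(53)=329931, p(54)=386155, p(55)=451276, p(56)=526823, p(57)=614154, p(58)=715220, p(59)=831820, p(60)=966467, p(61)=1121505, p(62)=1300156, p(63)=1505499, p(64)=1741630, p(65)=2012558, p(66)=2323520, p(67)=2679689, p(68)=3087735, p(69)=3554345, p(70)=4087968, p(71)=4697205, p(72)=5392783, p(73)=6185689, p(74)=7089500, p(75)=8118264, p(76)=9289091, p(77)=10619863, p(78)=12132164, p(79)=13848650, p(80)=15796476, p(81)=18004327, p(82)=20506255, p(83)=23338469, p(84)=26543660, p(85)=30167357, p(86)=34262962, p(87)=38887673, p(88)=44108109, p(89)=49995925, p(90)=56634173, p(91)=64112359, p(92)=72533807, p(93)=82010177, p(94)=92669720, p(95)=104651419, p(96)=118114304, p(97)=133230930, p(98)=150198136, p(99)=169229875, p(100)=190569292, p(101)=214481126, p(102)=241265379, p(103)=271248950, p(104)=304801365, p(105)=342325709, p(106)=384276336, p(107)=431149389, p(108)=483502844, p(109)=541946240, p(110)=607163746, p(111)=679903203, p(112)=761002156, p(113)=851376628, p(114)=952050665, p(115)=1064144451, p(116)=1188908248, p(117)=1327710076, p(118)=1482074143, p(119)=1653668665, p(120)=1844349560, p(121)=2056148051, p(122)=2291320912, p(123)=2552338241, p(124)=2841940500, p(125)=3163127352, p(126)=3519222692, p(127)=3913864295, p(128)=4351078600, p(129)=4835271870, p(130)=5371315400, p(131)=5964539504, p(132)=6620830889, p(133)=7346629512, p(134)=8149040695, p(135)=9035836076, p(136)=10015581680, p(137)=11097645016, p(138)=12292341831, p(139)=13610949895, p(140)=15065878135, p(141)=16670689208, p(142)=18440293320, p(143)=20390982757, p(144)=22540654445, p(145)=24908858009, p(146)=27517052599, p(147)=30388671978.
Final step: p(148) = p(147) + p(146) - p(143) - p(141) + p(136) + p(133) - p(126) - p(122) + p(113) + p(108) - p(97) - p(91) + p(78) + p(71) - p(56) - p(48) + p(31) + p(22) - p(3)
= 30388671978 + 27517052599 - 20390982757 - 16670689208 + 10015581680 + 7346629512 - 3519222692 - 2291320912 + 851376628 + 483502844 - 133230930 - 64112359 + 12132164 + 4697205 - 526823 - 147273 + 6842 + 1002 - 3
= 33549419497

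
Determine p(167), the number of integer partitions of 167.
207890420102

p(n) counts ways to write n as a sum of positive integers (order ignored).
Euler's pentagonal recurrence: p(k) = p(k-1) + p(k-2) - p(k-5) - p(k-7) + p(k-12) + p(k-15) - ... (offsets j(3j∓1)/2, signs ++--, p(0)=1, p(<0)=0).
DP table for k = 0..166: p(0)=1, p(1)=1, p(2)=2, p(3)=3, p(4)=5, p(5)=7, p(6)=11, p(7)=15, p(8)=22, p(9)=30, p(10)=42, p(11)=56, p(12)=77, p(13)=101, p(14)=135, p(15)=176, p(16)=231, p(17)=297, p(18)=385, p(19)=490, p(20)=627, p(21)=792, p(22)=1002, p(23)=1255, p(24)=1575, p(25)=1958, p(26)=2436, p(27)=3010, p(28)=3718, p(29)=4565, p(30)=5604, p(31)=6842, p(32)=8349, p(33)=10143, p(34)=12310, p(35)=14883, p(36)=17977, p(37)=21637, p(38)=26015, p(39)=31185, p(40)=37338, p(41)=44583, p(42)=53174, p(43)=63261, p(44)=75175, p(45)=89134, p(46)=105558, p(47)=124754, p(48)=147273, p(49)=173525, p(50)=204226, p(51)=239943, p(52)=281589, p(53)=329931, p(54)=386155, p(55)=451276, p(56)=526823, p(57)=614154, p(58)=715220, p(59)=831820, p(60)=966467, p(61)=1121505, p(62)=1300156, p(63)=1505499, p(64)=1741630, p(65)=2012558, p(66)=2323520, p(67)=2679689, p(68)=3087735, p(69)=3554345, p(70)=4087968, p(71)=4697205, p(72)=5392783, p(73)=6185689, p(74)=7089500, p(75)=8118264, p(76)=9289091, p(77)=10619863, p(78)=12132164, p(79)=13848650, p(80)=15796476, p(81)=18004327, p(82)=20506255, p(83)=23338469, p(84)=26543660, p(85)=30167357, p(86)=34262962, p(87)=38887673, p(88)=44108109, p(89)=49995925, p(90)=56634173, p(91)=64112359, p(92)=72533807, p(93)=82010177, p(94)=92669720, p(95)=104651419, p(96)=118114304, p(97)=133230930, p(98)=150198136, p(99)=169229875, p(100)=190569292, p(101)=214481126, p(102)=241265379, p(103)=271248950, p(104)=304801365, p(105)=342325709, p(106)=384276336, p(107)=431149389, p(108)=483502844, p(109)=541946240, p(110)=607163746, p(111)=679903203, p(112)=761002156, p(113)=851376628, p(114)=952050665, p(115)=1064144451, p(116)=1188908248, p(117)=1327710076, p(118)=1482074143, p(119)=1653668665, p(120)=1844349560, p(121)=2056148051, p(122)=2291320912, p(123)=2552338241, p(124)=2841940500, p(125)=3163127352, p(126)=3519222692, p(127)=3913864295, p(128)=4351078600, p(129)=4835271870, p(130)=5371315400, p(131)=5964539504, p(132)=6620830889, p(133)=7346629512, p(134)=8149040695, p(135)=9035836076, p(136)=10015581680, p(137)=11097645016, p(138)=12292341831, p(139)=13610949895, p(140)=15065878135, p(141)=16670689208, p(142)=18440293320, p(143)=20390982757, p(144)=22540654445, p(145)=24908858009, p(146)=27517052599, p(147)=30388671978, p(148)=33549419497, p(149)=37027355200, p(150)=40853235313, p(151)=45060624582, p(152)=49686288421, p(153)=54770336324, p(154)=60356673280, p(155)=66493182097, p(156)=73232243759, p(157)=80630964769, p(158)=88751778802, p(159)=97662728555, p(160)=107438159466, p(161)=118159068427, p(162)=129913904637, p(163)=142798995930, p(164)=156919475295, p(165)=172389800255, p(166)=189334822579.
Final step: p(167) = p(166) + p(165) - p(162) - p(160) + p(155) + p(152) - p(145) - p(141) + p(132) + p(127) - p(116) - p(110) + p(97) + p(90) - p(75) - p(67) + p(50) + p(41) - p(22) - p(12)
= 189334822579 + 172389800255 - 129913904637 - 107438159466 + 66493182097 + 49686288421 - 24908858009 - 16670689208 + 6620830889 + 3913864295 - 1188908248 - 607163746 + 133230930 + 56634173 - 8118264 - 2679689 + 204226 + 44583 - 1002 - 77
= 207890420102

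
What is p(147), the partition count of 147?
30388671978

p(n) counts ways to write n as a sum of positive integers (order ignored).
Euler's pentagonal recurrence: p(k) = p(k-1) + p(k-2) - p(k-5) - p(k-7) + p(k-12) + p(k-15) - ... (offsets j(3j∓1)/2, signs ++--, p(0)=1, p(<0)=0).
DP table for k = 0..146: p(0)=1, p(1)=1, p(2)=2, p(3)=3, p(4)=5, p(5)=7, p(6)=11, p(7)=15, p(8)=22, p(9)=30, p(10)=42, p(11)=56, p(12)=77, p(13)=101, p(14)=135, p(15)=176, p(16)=231, p(17)=297, p(18)=385, p(19)=490, p(20)=627, p(21)=792, p(22)=1002, p(23)=1255, p(24)=1575, p(25)=1958, p(26)=2436, p(27)=3010, p(28)=3718, p(29)=4565, p(30)=5604, p(31)=6842, p(32)=8349, p(33)=10143, p(34)=12310, p(35)=14883, p(36)=17977, p(37)=21637, p(38)=26015, p(39)=31185, p(40)=37338, p(41)=44583, p(42)=53174, p(43)=63261, p(44)=75175, p(45)=89134, p(46)=105558, p(47)=124754, p(48)=147273, p(49)=173525, p(50)=204226, p(51)=239943, p(52)=281589, p(53)=329931, p(54)=386155, p(55)=451276, p(56)=526823, p(57)=614154, p(58)=715220, p(59)=831820, p(60)=966467, p(61)=1121505, p(62)=1300156, p(63)=1505499, p(64)=1741630, p(65)=2012558, p(66)=2323520, p(67)=2679689, p(68)=3087735, p(69)=3554345, p(70)=4087968, p(71)=4697205, p(72)=5392783, p(73)=6185689, p(74)=7089500, p(75)=8118264, p(76)=9289091, p(77)=10619863, p(78)=12132164, p(79)=13848650, p(80)=15796476, p(81)=18004327, p(82)=20506255, p(83)=23338469, p(84)=26543660, p(85)=30167357, p(86)=34262962, p(87)=38887673, p(88)=44108109, p(89)=49995925, p(90)=56634173, p(91)=64112359, p(92)=72533807, p(93)=82010177, p(94)=92669720, p(95)=104651419, p(96)=118114304, p(97)=133230930, p(98)=150198136, p(99)=169229875, p(100)=190569292, p(101)=214481126, p(102)=241265379, p(103)=271248950, p(104)=304801365, p(105)=342325709, p(106)=384276336, p(107)=431149389, p(108)=483502844, p(109)=541946240, p(110)=607163746, p(111)=679903203, p(112)=761002156, p(113)=851376628, p(114)=952050665, p(115)=1064144451, p(116)=1188908248, p(117)=1327710076, p(118)=1482074143, p(119)=1653668665, p(120)=1844349560, p(121)=2056148051, p(122)=2291320912, p(123)=2552338241, p(124)=2841940500, p(125)=3163127352, p(126)=3519222692, p(127)=3913864295, p(128)=4351078600, p(129)=4835271870, p(130)=5371315400, p(131)=5964539504, p(132)=6620830889, p(133)=7346629512, p(134)=8149040695, p(135)=9035836076, p(136)=10015581680, p(137)=11097645016, p(138)=12292341831, p(139)=13610949895, p(140)=15065878135, p(141)=16670689208, p(142)=18440293320, p(143)=20390982757, p(144)=22540654445, p(145)=24908858009, p(146)=27517052599.
Final step: p(147) = p(146) + p(145) - p(142) - p(140) + p(135) + p(132) - p(125) - p(121) + p(112) + p(107) - p(96) - p(90) + p(77) + p(70) - p(55) - p(47) + p(30) + p(21) - p(2)
= 27517052599 + 24908858009 - 18440293320 - 15065878135 + 9035836076 + 6620830889 - 3163127352 - 2056148051 + 761002156 + 431149389 - 118114304 - 56634173 + 10619863 + 4087968 - 451276 - 124754 + 5604 + 792 - 2
= 30388671978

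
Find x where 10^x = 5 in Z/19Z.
2

Baby-step giant-step with step n = ⌈√19⌉ = 5.
Baby steps 10^j mod 19 (j:value) for j=0..4: 0:1, 1:10, 2:5, 3:12, 4:6.
h = 5 is already in the table at j=2, so x = 2.
Check: 10^2 ≡ 5 (mod 19).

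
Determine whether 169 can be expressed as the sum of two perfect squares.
0² + 13² (a=0, b=13)

Factorization: 169 = 13^2
By Fermat: n is sum of two squares iff every prime p ≡ 3 (mod 4) appears to even power.
All primes ≡ 3 (mod 4) appear to even power.
Search a = 0, 1, 2, … for 169 - a² a perfect square: first hit at a = 0: 169 - 0 = 169 = 13².
169 = 0² + 13² = 0 + 169 ✓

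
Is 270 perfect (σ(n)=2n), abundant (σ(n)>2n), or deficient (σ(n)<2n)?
abundant

Proper divisors of 270: sum = 1 + 2 + 3 + 5 + 6 + 9 + 10 + 15 + 18 + 27 + 30 + 45 + 54 + 90 + 135 = 450
Since 450 > 270, 270 is abundant.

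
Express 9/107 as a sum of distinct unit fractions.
1/12 + 1/1284

Greedy algorithm:
9/107: ceiling(107/9) = 12, use 1/12
1/1284: ceiling(1284/1) = 1284, use 1/1284
Result: 9/107 = 1/12 + 1/1284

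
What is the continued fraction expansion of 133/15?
[8; 1, 6, 2]

Euclidean algorithm steps:
133 = 8 × 15 + 13
15 = 1 × 13 + 2
13 = 6 × 2 + 1
2 = 2 × 1 + 0
Continued fraction: [8; 1, 6, 2]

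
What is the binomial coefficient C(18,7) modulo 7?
2

Using Lucas' theorem:
Write n=18 and k=7 in base 7:
n in base 7: [2, 4]
k in base 7: [1, 0]
C(18,7) mod 7 = ∏ C(n_i, k_i) mod 7
Digit binomials (mod 7): C(2,1) = 2; C(4,0) = 1
Product: 2 × 1 = 2 ≡ 2 (mod 7)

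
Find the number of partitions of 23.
1255

p(n) counts ways to write n as a sum of positive integers (order ignored).
Euler's pentagonal recurrence: p(k) = p(k-1) + p(k-2) - p(k-5) - p(k-7) + p(k-12) + p(k-15) - ... (offsets j(3j∓1)/2, signs ++--, p(0)=1, p(<0)=0).
DP table for k = 0..22: p(0)=1, p(1)=1, p(2)=2, p(3)=3, p(4)=5, p(5)=7, p(6)=11, p(7)=15, p(8)=22, p(9)=30, p(10)=42, p(11)=56, p(12)=77, p(13)=101, p(14)=135, p(15)=176, p(16)=231, p(17)=297, p(18)=385, p(19)=490, p(20)=627, p(21)=792, p(22)=1002.
Final step: p(23) = p(22) + p(21) - p(18) - p(16) + p(11) + p(8) - p(1)
= 1002 + 792 - 385 - 231 + 56 + 22 - 1
= 1255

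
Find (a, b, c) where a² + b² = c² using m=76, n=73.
(447, 11096, 11105)

Euclid's formula: a = m² - n², b = 2mn, c = m² + n²
m = 76, n = 73
a = 76² - 73² = 5776 - 5329 = 447
b = 2 × 76 × 73 = 11096
c = 76² + 73² = 5776 + 5329 = 11105
Verification: 447² + 11096² = 199809 + 123121216 = 123321025 = 11105² ✓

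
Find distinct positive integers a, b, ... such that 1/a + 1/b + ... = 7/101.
1/15 + 1/379 + 1/574185

Greedy algorithm:
7/101: ceiling(101/7) = 15, use 1/15
4/1515: ceiling(1515/4) = 379, use 1/379
1/574185: ceiling(574185/1) = 574185, use 1/574185
Result: 7/101 = 1/15 + 1/379 + 1/574185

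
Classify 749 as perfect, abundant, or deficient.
deficient

Proper divisors of 749: sum = 1 + 7 + 107 = 115
Since 115 < 749, 749 is deficient.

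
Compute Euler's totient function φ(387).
252

387 = 3^2 × 43
φ(n) = n × ∏(1 - 1/p) for each prime p dividing n
φ(387) = 387 × (1 - 1/3) × (1 - 1/43) = 252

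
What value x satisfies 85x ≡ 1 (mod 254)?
3

gcd(85, 254) = 1, so the inverse exists.
Extended Euclidean algorithm on (254, 85):
254 = 2 × 85 + 84  ⟹  84 = (1)·254 + (-2)·85
85 = 1 × 84 + 1  ⟹  1 = (-1)·254 + (3)·85
So (3)·85 ≡ 1 (mod 254), i.e. 85^(-1) ≡ 3 (mod 254).
Check: 85 × 3 = 255 ≡ 1 (mod 254)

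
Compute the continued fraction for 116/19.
[6; 9, 2]

Euclidean algorithm steps:
116 = 6 × 19 + 2
19 = 9 × 2 + 1
2 = 2 × 1 + 0
Continued fraction: [6; 9, 2]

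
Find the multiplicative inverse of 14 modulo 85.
79

gcd(14, 85) = 1, so the inverse exists.
Extended Euclidean algorithm on (85, 14):
85 = 6 × 14 + 1  ⟹  1 = (1)·85 + (-6)·14
So (-6)·14 ≡ 1 (mod 85), i.e. 14^(-1) ≡ -6 ≡ 79 (mod 85).
Check: 14 × 79 = 1106 ≡ 1 (mod 85)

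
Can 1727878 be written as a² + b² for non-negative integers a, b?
Not possible

Factorization: 1727878 = 2 × 29 × 31^3
By Fermat: n is sum of two squares iff every prime p ≡ 3 (mod 4) appears to even power.
Prime(s) ≡ 3 (mod 4) with odd exponent: [(31, 3)]
Therefore 1727878 cannot be expressed as a² + b².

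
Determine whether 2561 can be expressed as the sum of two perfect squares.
25² + 44² (a=25, b=44)

Factorization: 2561 = 13 × 197
By Fermat: n is sum of two squares iff every prime p ≡ 3 (mod 4) appears to even power.
All primes ≡ 3 (mod 4) appear to even power.
Search a = 0, 1, 2, … for 2561 - a² a perfect square: first hit at a = 25: 2561 - 625 = 1936 = 44².
2561 = 25² + 44² = 625 + 1936 ✓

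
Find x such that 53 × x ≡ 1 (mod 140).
37

gcd(53, 140) = 1, so the inverse exists.
Extended Euclidean algorithm on (140, 53):
140 = 2 × 53 + 34  ⟹  34 = (1)·140 + (-2)·53
53 = 1 × 34 + 19  ⟹  19 = (-1)·140 + (3)·53
34 = 1 × 19 + 15  ⟹  15 = (2)·140 + (-5)·53
19 = 1 × 15 + 4  ⟹  4 = (-3)·140 + (8)·53
15 = 3 × 4 + 3  ⟹  3 = (11)·140 + (-29)·53
4 = 1 × 3 + 1  ⟹  1 = (-14)·140 + (37)·53
So (37)·53 ≡ 1 (mod 140), i.e. 53^(-1) ≡ 37 (mod 140).
Check: 53 × 37 = 1961 ≡ 1 (mod 140)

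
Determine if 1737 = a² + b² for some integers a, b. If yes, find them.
21² + 36² (a=21, b=36)

Factorization: 1737 = 3^2 × 193
By Fermat: n is sum of two squares iff every prime p ≡ 3 (mod 4) appears to even power.
All primes ≡ 3 (mod 4) appear to even power.
Search a = 0, 1, 2, … for 1737 - a² a perfect square: first hit at a = 21: 1737 - 441 = 1296 = 36².
1737 = 21² + 36² = 441 + 1296 ✓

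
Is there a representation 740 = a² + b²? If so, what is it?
8² + 26² (a=8, b=26)

Factorization: 740 = 2^2 × 5 × 37
By Fermat: n is sum of two squares iff every prime p ≡ 3 (mod 4) appears to even power.
All primes ≡ 3 (mod 4) appear to even power.
Search a = 0, 1, 2, … for 740 - a² a perfect square: first hit at a = 8: 740 - 64 = 676 = 26².
740 = 8² + 26² = 64 + 676 ✓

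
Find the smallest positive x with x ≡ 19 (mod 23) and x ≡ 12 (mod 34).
318

Using Chinese Remainder Theorem:
M = 23 × 34 = 782
M1 = 34, M2 = 23
y1 = 34^(-1) mod 23 = 21
y2 = 23^(-1) mod 34 = 3
x = (19×34×21 + 12×23×3) mod 782 = 318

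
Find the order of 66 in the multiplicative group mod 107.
106

107 is prime, so ord(66) divides φ(107) = 106.
Divisors of 106: 1, 2, 53, 106.
Repeated squaring: 66^1 ≡ 66, 66^2 ≡ 76, 66^4 ≡ 105, 66^8 ≡ 4, 66^16 ≡ 16, 66^32 ≡ 42, 66^64 ≡ 52 (mod 107).
Test 66^d mod 107 for each divisor d in increasing order:
66^1 ≡ 66
66^2 ≡ 76
66^53 = 66^32·66^16·66^4·66^1 ≡ 106
66^106 = 66^64·66^32·66^8·66^2 ≡ 1  ← first divisor giving 1
The order is 106.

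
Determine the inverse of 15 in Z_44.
3

gcd(15, 44) = 1, so the inverse exists.
Extended Euclidean algorithm on (44, 15):
44 = 2 × 15 + 14  ⟹  14 = (1)·44 + (-2)·15
15 = 1 × 14 + 1  ⟹  1 = (-1)·44 + (3)·15
So (3)·15 ≡ 1 (mod 44), i.e. 15^(-1) ≡ 3 (mod 44).
Check: 15 × 3 = 45 ≡ 1 (mod 44)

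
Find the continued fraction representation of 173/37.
[4; 1, 2, 12]

Euclidean algorithm steps:
173 = 4 × 37 + 25
37 = 1 × 25 + 12
25 = 2 × 12 + 1
12 = 12 × 1 + 0
Continued fraction: [4; 1, 2, 12]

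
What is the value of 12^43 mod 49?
12

Repeated squaring. Binary of 43 = 101011.
12^1 ≡ 12 (mod 49); 12^2 ≡ 46 (mod 49); 12^4 ≡ 9 (mod 49); 12^8 ≡ 32 (mod 49); 12^16 ≡ 44 (mod 49); 12^32 ≡ 25 (mod 49)
12^43 = 12^1 × 12^2 × 12^8 × 12^32 ≡ 12 (mod 49)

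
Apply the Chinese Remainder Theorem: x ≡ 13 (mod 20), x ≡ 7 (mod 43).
93

Using Chinese Remainder Theorem:
M = 20 × 43 = 860
M1 = 43, M2 = 20
y1 = 43^(-1) mod 20 = 7
y2 = 20^(-1) mod 43 = 28
x = (13×43×7 + 7×20×28) mod 860 = 93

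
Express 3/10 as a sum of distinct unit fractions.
1/4 + 1/20

Greedy algorithm:
3/10: ceiling(10/3) = 4, use 1/4
1/20: ceiling(20/1) = 20, use 1/20
Result: 3/10 = 1/4 + 1/20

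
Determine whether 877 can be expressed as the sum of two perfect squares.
6² + 29² (a=6, b=29)

Factorization: 877 = 877
By Fermat: n is sum of two squares iff every prime p ≡ 3 (mod 4) appears to even power.
All primes ≡ 3 (mod 4) appear to even power.
Search a = 0, 1, 2, … for 877 - a² a perfect square: first hit at a = 6: 877 - 36 = 841 = 29².
877 = 6² + 29² = 36 + 841 ✓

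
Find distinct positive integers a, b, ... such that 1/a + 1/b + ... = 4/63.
1/16 + 1/1008

Greedy algorithm:
4/63: ceiling(63/4) = 16, use 1/16
1/1008: ceiling(1008/1) = 1008, use 1/1008
Result: 4/63 = 1/16 + 1/1008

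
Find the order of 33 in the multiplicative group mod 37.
9

37 is prime, so ord(33) divides φ(37) = 36.
Divisors of 36: 1, 2, 3, 4, 6, 9, 12, 18, 36.
Repeated squaring: 33^1 ≡ 33, 33^2 ≡ 16, 33^4 ≡ 34, 33^8 ≡ 9, 33^16 ≡ 7, 33^32 ≡ 12 (mod 37).
Test 33^d mod 37 for each divisor d in increasing order:
33^1 ≡ 33
33^2 ≡ 16
33^3 = 33^2·33^1 ≡ 10
33^4 ≡ 34
33^6 = 33^4·33^2 ≡ 26
33^9 = 33^8·33^1 ≡ 1  ← first divisor giving 1
The order is 9.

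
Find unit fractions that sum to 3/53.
1/18 + 1/954

Greedy algorithm:
3/53: ceiling(53/3) = 18, use 1/18
1/954: ceiling(954/1) = 954, use 1/954
Result: 3/53 = 1/18 + 1/954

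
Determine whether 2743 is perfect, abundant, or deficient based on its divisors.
deficient

Proper divisors of 2743: sum = 1 + 13 + 211 = 225
Since 225 < 2743, 2743 is deficient.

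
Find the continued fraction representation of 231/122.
[1; 1, 8, 2, 1, 1, 2]

Euclidean algorithm steps:
231 = 1 × 122 + 109
122 = 1 × 109 + 13
109 = 8 × 13 + 5
13 = 2 × 5 + 3
5 = 1 × 3 + 2
3 = 1 × 2 + 1
2 = 2 × 1 + 0
Continued fraction: [1; 1, 8, 2, 1, 1, 2]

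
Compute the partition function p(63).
1505499

p(n) counts ways to write n as a sum of positive integers (order ignored).
Euler's pentagonal recurrence: p(k) = p(k-1) + p(k-2) - p(k-5) - p(k-7) + p(k-12) + p(k-15) - ... (offsets j(3j∓1)/2, signs ++--, p(0)=1, p(<0)=0).
DP table for k = 0..62: p(0)=1, p(1)=1, p(2)=2, p(3)=3, p(4)=5, p(5)=7, p(6)=11, p(7)=15, p(8)=22, p(9)=30, p(10)=42, p(11)=56, p(12)=77, p(13)=101, p(14)=135, p(15)=176, p(16)=231, p(17)=297, p(18)=385, p(19)=490, p(20)=627, p(21)=792, p(22)=1002, p(23)=1255, p(24)=1575, p(25)=1958, p(26)=2436, p(27)=3010, p(28)=3718, p(29)=4565, p(30)=5604, p(31)=6842, p(32)=8349, p(33)=10143, p(34)=12310, p(35)=14883, p(36)=17977, p(37)=21637, p(38)=26015, p(39)=31185, p(40)=37338, p(41)=44583, p(42)=53174, p(43)=63261, p(44)=75175, p(45)=89134, p(46)=105558, p(47)=124754, p(48)=147273, p(49)=173525, p(50)=204226, p(51)=239943, p(52)=281589, p(53)=329931, p(54)=386155, p(55)=451276, p(56)=526823, p(57)=614154, p(58)=715220, p(59)=831820, p(60)=966467, p(61)=1121505, p(62)=1300156.
Final step: p(63) = p(62) + p(61) - p(58) - p(56) + p(51) + p(48) - p(41) - p(37) + p(28) + p(23) - p(12) - p(6)
= 1300156 + 1121505 - 715220 - 526823 + 239943 + 147273 - 44583 - 21637 + 3718 + 1255 - 77 - 11
= 1505499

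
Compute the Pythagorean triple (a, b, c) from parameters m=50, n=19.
(2139, 1900, 2861)

Euclid's formula: a = m² - n², b = 2mn, c = m² + n²
m = 50, n = 19
a = 50² - 19² = 2500 - 361 = 2139
b = 2 × 50 × 19 = 1900
c = 50² + 19² = 2500 + 361 = 2861
Verification: 2139² + 1900² = 4575321 + 3610000 = 8185321 = 2861² ✓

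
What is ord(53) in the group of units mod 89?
44

89 is prime, so ord(53) divides φ(89) = 88.
Divisors of 88: 1, 2, 4, 8, 11, 22, 44, 88.
Repeated squaring: 53^1 ≡ 53, 53^2 ≡ 50, 53^4 ≡ 8, 53^8 ≡ 64, 53^16 ≡ 2, 53^32 ≡ 4, 53^64 ≡ 16 (mod 89).
Test 53^d mod 89 for each divisor d in increasing order:
53^1 ≡ 53
53^2 ≡ 50
53^4 ≡ 8
53^8 ≡ 64
53^11 = 53^8·53^2·53^1 ≡ 55
53^22 = 53^16·53^4·53^2 ≡ 88
53^44 = 53^32·53^8·53^4 ≡ 1  ← first divisor giving 1
The order is 44.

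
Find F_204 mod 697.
536

Matrix identity: Q^n = [[F_(n+1), F_n], [F_n, F_(n-1)]] with Q = [[1,1],[1,0]].
n = 204 = 11001100₂. Square-and-multiply, entries mod 697:
Q^1 = [[1,1],[1,0]]
Q^3 = (Q^1)²·Q = [[3,2],[2,1]]
Q^6 = (Q^3)² = [[13,8],[8,5]]
Q^12 = (Q^6)² = [[233,144],[144,89]]
Q^25 = (Q^12)²·Q = [[115,446],[446,366]]
Q^51 = (Q^25)²·Q = [[103,253],[253,547]]
Q^102 = (Q^51)² = [[39,655],[655,81]]
Q^204 = (Q^102)² = [[497,536],[536,658]]
F_204 mod 697 = Q^204[0][1] = 536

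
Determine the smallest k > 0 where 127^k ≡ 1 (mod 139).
69

139 is prime, so ord(127) divides φ(139) = 138.
Divisors of 138: 1, 2, 3, 6, 23, 46, 69, 138.
Repeated squaring: 127^1 ≡ 127, 127^2 ≡ 5, 127^4 ≡ 25, 127^8 ≡ 69, 127^16 ≡ 35, 127^32 ≡ 113, 127^64 ≡ 120, 127^128 ≡ 83 (mod 139).
Test 127^d mod 139 for each divisor d in increasing order:
127^1 ≡ 127
127^2 ≡ 5
127^3 = 127^2·127^1 ≡ 79
127^6 = 127^4·127^2 ≡ 125
127^23 = 127^16·127^4·127^2·127^1 ≡ 42
127^46 = 127^32·127^8·127^4·127^2 ≡ 96
127^69 = 127^64·127^4·127^1 ≡ 1  ← first divisor giving 1
The order is 69.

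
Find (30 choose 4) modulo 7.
0

Using Lucas' theorem:
Write n=30 and k=4 in base 7:
n in base 7: [4, 2]
k in base 7: [0, 4]
C(30,4) mod 7 = ∏ C(n_i, k_i) mod 7
Digit binomials (mod 7): C(4,0) = 1; C(2,4) = 0 (k_i > n_i)
Product: 1 × 0 = 0 ≡ 0 (mod 7)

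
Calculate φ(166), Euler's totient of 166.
82

166 = 2 × 83
φ(n) = n × ∏(1 - 1/p) for each prime p dividing n
φ(166) = 166 × (1 - 1/2) × (1 - 1/83) = 82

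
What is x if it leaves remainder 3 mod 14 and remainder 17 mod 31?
17

Using Chinese Remainder Theorem:
M = 14 × 31 = 434
M1 = 31, M2 = 14
y1 = 31^(-1) mod 14 = 5
y2 = 14^(-1) mod 31 = 20
x = (3×31×5 + 17×14×20) mod 434 = 17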